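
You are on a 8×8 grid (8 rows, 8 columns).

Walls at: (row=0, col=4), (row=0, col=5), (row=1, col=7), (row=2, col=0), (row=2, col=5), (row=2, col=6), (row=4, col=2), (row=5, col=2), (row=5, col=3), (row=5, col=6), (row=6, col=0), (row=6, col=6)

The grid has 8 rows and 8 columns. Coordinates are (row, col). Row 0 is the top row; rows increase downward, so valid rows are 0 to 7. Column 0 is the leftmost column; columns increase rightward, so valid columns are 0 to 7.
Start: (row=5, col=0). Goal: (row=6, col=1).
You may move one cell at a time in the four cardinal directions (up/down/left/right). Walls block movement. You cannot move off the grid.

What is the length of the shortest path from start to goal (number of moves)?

BFS from (row=5, col=0) until reaching (row=6, col=1):
  Distance 0: (row=5, col=0)
  Distance 1: (row=4, col=0), (row=5, col=1)
  Distance 2: (row=3, col=0), (row=4, col=1), (row=6, col=1)  <- goal reached here
One shortest path (2 moves): (row=5, col=0) -> (row=5, col=1) -> (row=6, col=1)

Answer: Shortest path length: 2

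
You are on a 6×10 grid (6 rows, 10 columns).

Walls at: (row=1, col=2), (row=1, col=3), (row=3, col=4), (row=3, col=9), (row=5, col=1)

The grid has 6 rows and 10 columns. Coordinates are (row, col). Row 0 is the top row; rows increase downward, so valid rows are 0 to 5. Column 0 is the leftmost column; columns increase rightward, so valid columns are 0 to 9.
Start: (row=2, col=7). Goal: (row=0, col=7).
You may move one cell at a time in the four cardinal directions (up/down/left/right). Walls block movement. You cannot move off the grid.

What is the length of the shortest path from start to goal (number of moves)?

BFS from (row=2, col=7) until reaching (row=0, col=7):
  Distance 0: (row=2, col=7)
  Distance 1: (row=1, col=7), (row=2, col=6), (row=2, col=8), (row=3, col=7)
  Distance 2: (row=0, col=7), (row=1, col=6), (row=1, col=8), (row=2, col=5), (row=2, col=9), (row=3, col=6), (row=3, col=8), (row=4, col=7)  <- goal reached here
One shortest path (2 moves): (row=2, col=7) -> (row=1, col=7) -> (row=0, col=7)

Answer: Shortest path length: 2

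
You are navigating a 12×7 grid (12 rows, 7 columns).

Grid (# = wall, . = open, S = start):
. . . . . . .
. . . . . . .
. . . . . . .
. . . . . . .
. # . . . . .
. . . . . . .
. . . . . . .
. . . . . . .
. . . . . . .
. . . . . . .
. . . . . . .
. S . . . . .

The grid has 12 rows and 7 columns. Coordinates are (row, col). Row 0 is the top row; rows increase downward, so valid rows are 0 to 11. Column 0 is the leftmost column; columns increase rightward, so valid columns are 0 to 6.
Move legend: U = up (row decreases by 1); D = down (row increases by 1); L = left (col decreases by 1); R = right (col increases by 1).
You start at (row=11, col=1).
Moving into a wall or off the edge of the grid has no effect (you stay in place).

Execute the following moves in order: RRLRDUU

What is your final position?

Start: (row=11, col=1)
  R (right): (row=11, col=1) -> (row=11, col=2)
  R (right): (row=11, col=2) -> (row=11, col=3)
  L (left): (row=11, col=3) -> (row=11, col=2)
  R (right): (row=11, col=2) -> (row=11, col=3)
  D (down): blocked, stay at (row=11, col=3)
  U (up): (row=11, col=3) -> (row=10, col=3)
  U (up): (row=10, col=3) -> (row=9, col=3)
Final: (row=9, col=3)

Answer: Final position: (row=9, col=3)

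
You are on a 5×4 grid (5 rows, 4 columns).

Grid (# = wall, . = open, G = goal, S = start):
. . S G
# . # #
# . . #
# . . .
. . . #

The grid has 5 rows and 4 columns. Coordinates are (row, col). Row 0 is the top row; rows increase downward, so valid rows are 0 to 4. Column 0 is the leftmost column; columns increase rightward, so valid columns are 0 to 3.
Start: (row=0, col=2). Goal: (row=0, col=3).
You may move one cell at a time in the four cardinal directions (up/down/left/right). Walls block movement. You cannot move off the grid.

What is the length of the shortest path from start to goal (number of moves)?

Answer: Shortest path length: 1

Derivation:
BFS from (row=0, col=2) until reaching (row=0, col=3):
  Distance 0: (row=0, col=2)
  Distance 1: (row=0, col=1), (row=0, col=3)  <- goal reached here
One shortest path (1 moves): (row=0, col=2) -> (row=0, col=3)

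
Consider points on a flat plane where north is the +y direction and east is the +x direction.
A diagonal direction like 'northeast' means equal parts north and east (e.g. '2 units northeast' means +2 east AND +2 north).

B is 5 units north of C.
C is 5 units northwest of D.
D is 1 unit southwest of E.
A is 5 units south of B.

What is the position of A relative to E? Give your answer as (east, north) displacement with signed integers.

Answer: A is at (east=-6, north=4) relative to E.

Derivation:
Place E at the origin (east=0, north=0).
  D is 1 unit southwest of E: delta (east=-1, north=-1); D at (east=-1, north=-1).
  C is 5 units northwest of D: delta (east=-5, north=+5); C at (east=-6, north=4).
  B is 5 units north of C: delta (east=+0, north=+5); B at (east=-6, north=9).
  A is 5 units south of B: delta (east=+0, north=-5); A at (east=-6, north=4).
Therefore A relative to E: (east=-6, north=4).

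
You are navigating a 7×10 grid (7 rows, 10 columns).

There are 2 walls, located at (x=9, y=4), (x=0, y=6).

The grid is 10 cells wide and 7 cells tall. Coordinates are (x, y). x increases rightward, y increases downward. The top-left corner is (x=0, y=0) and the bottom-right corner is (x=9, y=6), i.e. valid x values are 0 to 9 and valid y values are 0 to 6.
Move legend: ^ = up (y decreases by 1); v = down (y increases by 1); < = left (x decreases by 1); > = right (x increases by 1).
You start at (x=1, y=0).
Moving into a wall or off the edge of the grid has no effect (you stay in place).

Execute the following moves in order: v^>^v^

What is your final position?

Start: (x=1, y=0)
  v (down): (x=1, y=0) -> (x=1, y=1)
  ^ (up): (x=1, y=1) -> (x=1, y=0)
  > (right): (x=1, y=0) -> (x=2, y=0)
  ^ (up): blocked, stay at (x=2, y=0)
  v (down): (x=2, y=0) -> (x=2, y=1)
  ^ (up): (x=2, y=1) -> (x=2, y=0)
Final: (x=2, y=0)

Answer: Final position: (x=2, y=0)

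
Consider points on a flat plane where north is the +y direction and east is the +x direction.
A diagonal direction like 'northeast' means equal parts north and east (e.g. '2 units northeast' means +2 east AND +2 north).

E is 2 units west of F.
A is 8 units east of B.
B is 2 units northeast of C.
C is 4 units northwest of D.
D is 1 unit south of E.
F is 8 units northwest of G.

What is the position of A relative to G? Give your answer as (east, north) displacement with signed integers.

Answer: A is at (east=-4, north=13) relative to G.

Derivation:
Place G at the origin (east=0, north=0).
  F is 8 units northwest of G: delta (east=-8, north=+8); F at (east=-8, north=8).
  E is 2 units west of F: delta (east=-2, north=+0); E at (east=-10, north=8).
  D is 1 unit south of E: delta (east=+0, north=-1); D at (east=-10, north=7).
  C is 4 units northwest of D: delta (east=-4, north=+4); C at (east=-14, north=11).
  B is 2 units northeast of C: delta (east=+2, north=+2); B at (east=-12, north=13).
  A is 8 units east of B: delta (east=+8, north=+0); A at (east=-4, north=13).
Therefore A relative to G: (east=-4, north=13).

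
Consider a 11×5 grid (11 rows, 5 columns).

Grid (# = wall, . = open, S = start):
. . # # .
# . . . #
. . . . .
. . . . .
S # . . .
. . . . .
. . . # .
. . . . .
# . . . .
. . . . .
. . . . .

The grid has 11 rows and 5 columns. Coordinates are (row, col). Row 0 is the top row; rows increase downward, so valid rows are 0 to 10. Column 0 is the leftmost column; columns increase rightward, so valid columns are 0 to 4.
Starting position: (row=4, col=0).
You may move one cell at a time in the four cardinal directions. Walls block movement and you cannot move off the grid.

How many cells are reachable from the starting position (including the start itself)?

Answer: Reachable cells: 47

Derivation:
BFS flood-fill from (row=4, col=0):
  Distance 0: (row=4, col=0)
  Distance 1: (row=3, col=0), (row=5, col=0)
  Distance 2: (row=2, col=0), (row=3, col=1), (row=5, col=1), (row=6, col=0)
  Distance 3: (row=2, col=1), (row=3, col=2), (row=5, col=2), (row=6, col=1), (row=7, col=0)
  Distance 4: (row=1, col=1), (row=2, col=2), (row=3, col=3), (row=4, col=2), (row=5, col=3), (row=6, col=2), (row=7, col=1)
  Distance 5: (row=0, col=1), (row=1, col=2), (row=2, col=3), (row=3, col=4), (row=4, col=3), (row=5, col=4), (row=7, col=2), (row=8, col=1)
  Distance 6: (row=0, col=0), (row=1, col=3), (row=2, col=4), (row=4, col=4), (row=6, col=4), (row=7, col=3), (row=8, col=2), (row=9, col=1)
  Distance 7: (row=7, col=4), (row=8, col=3), (row=9, col=0), (row=9, col=2), (row=10, col=1)
  Distance 8: (row=8, col=4), (row=9, col=3), (row=10, col=0), (row=10, col=2)
  Distance 9: (row=9, col=4), (row=10, col=3)
  Distance 10: (row=10, col=4)
Total reachable: 47 (grid has 48 open cells total)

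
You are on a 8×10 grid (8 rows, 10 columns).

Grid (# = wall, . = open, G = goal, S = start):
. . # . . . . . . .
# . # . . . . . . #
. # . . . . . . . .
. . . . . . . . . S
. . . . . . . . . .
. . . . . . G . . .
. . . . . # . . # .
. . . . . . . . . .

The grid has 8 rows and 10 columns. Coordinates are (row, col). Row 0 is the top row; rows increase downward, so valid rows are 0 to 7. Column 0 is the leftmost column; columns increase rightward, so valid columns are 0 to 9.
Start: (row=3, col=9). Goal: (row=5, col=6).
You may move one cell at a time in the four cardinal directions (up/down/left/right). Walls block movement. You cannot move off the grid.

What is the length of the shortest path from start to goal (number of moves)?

BFS from (row=3, col=9) until reaching (row=5, col=6):
  Distance 0: (row=3, col=9)
  Distance 1: (row=2, col=9), (row=3, col=8), (row=4, col=9)
  Distance 2: (row=2, col=8), (row=3, col=7), (row=4, col=8), (row=5, col=9)
  Distance 3: (row=1, col=8), (row=2, col=7), (row=3, col=6), (row=4, col=7), (row=5, col=8), (row=6, col=9)
  Distance 4: (row=0, col=8), (row=1, col=7), (row=2, col=6), (row=3, col=5), (row=4, col=6), (row=5, col=7), (row=7, col=9)
  Distance 5: (row=0, col=7), (row=0, col=9), (row=1, col=6), (row=2, col=5), (row=3, col=4), (row=4, col=5), (row=5, col=6), (row=6, col=7), (row=7, col=8)  <- goal reached here
One shortest path (5 moves): (row=3, col=9) -> (row=3, col=8) -> (row=3, col=7) -> (row=3, col=6) -> (row=4, col=6) -> (row=5, col=6)

Answer: Shortest path length: 5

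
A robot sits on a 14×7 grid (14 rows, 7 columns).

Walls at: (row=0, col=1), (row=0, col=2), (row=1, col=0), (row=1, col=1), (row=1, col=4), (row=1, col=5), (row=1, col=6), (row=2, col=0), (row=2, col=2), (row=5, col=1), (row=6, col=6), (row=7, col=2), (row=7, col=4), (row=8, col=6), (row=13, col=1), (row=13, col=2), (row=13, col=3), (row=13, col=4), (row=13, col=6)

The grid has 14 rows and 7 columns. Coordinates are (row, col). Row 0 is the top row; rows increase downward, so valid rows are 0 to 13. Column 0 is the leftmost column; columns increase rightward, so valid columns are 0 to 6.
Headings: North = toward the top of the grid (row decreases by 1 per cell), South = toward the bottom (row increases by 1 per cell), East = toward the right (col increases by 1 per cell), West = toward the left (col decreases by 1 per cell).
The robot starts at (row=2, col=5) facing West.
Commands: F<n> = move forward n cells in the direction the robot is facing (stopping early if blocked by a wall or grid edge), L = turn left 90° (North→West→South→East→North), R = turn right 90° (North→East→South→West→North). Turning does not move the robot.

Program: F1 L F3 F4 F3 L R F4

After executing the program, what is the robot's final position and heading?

Answer: Final position: (row=6, col=4), facing South

Derivation:
Start: (row=2, col=5), facing West
  F1: move forward 1, now at (row=2, col=4)
  L: turn left, now facing South
  F3: move forward 3, now at (row=5, col=4)
  F4: move forward 1/4 (blocked), now at (row=6, col=4)
  F3: move forward 0/3 (blocked), now at (row=6, col=4)
  L: turn left, now facing East
  R: turn right, now facing South
  F4: move forward 0/4 (blocked), now at (row=6, col=4)
Final: (row=6, col=4), facing South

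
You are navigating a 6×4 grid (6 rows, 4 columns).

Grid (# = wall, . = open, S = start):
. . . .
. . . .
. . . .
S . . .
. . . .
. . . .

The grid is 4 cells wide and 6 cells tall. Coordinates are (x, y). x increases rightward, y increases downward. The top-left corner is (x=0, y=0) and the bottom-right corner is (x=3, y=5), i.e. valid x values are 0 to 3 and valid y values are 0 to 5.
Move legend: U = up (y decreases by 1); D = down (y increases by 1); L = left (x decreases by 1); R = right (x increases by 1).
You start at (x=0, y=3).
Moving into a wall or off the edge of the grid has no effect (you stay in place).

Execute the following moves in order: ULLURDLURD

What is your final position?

Answer: Final position: (x=1, y=2)

Derivation:
Start: (x=0, y=3)
  U (up): (x=0, y=3) -> (x=0, y=2)
  L (left): blocked, stay at (x=0, y=2)
  L (left): blocked, stay at (x=0, y=2)
  U (up): (x=0, y=2) -> (x=0, y=1)
  R (right): (x=0, y=1) -> (x=1, y=1)
  D (down): (x=1, y=1) -> (x=1, y=2)
  L (left): (x=1, y=2) -> (x=0, y=2)
  U (up): (x=0, y=2) -> (x=0, y=1)
  R (right): (x=0, y=1) -> (x=1, y=1)
  D (down): (x=1, y=1) -> (x=1, y=2)
Final: (x=1, y=2)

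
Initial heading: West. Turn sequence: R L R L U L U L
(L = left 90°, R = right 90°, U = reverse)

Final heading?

Answer: Final heading: East

Derivation:
Start: West
  R (right (90° clockwise)) -> North
  L (left (90° counter-clockwise)) -> West
  R (right (90° clockwise)) -> North
  L (left (90° counter-clockwise)) -> West
  U (U-turn (180°)) -> East
  L (left (90° counter-clockwise)) -> North
  U (U-turn (180°)) -> South
  L (left (90° counter-clockwise)) -> East
Final: East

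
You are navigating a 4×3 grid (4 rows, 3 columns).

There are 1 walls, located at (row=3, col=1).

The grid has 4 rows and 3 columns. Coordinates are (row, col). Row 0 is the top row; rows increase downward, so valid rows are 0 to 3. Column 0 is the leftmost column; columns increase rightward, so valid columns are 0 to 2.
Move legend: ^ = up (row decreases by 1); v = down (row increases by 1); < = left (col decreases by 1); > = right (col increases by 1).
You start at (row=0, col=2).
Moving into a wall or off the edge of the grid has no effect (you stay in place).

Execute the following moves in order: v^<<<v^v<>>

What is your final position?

Start: (row=0, col=2)
  v (down): (row=0, col=2) -> (row=1, col=2)
  ^ (up): (row=1, col=2) -> (row=0, col=2)
  < (left): (row=0, col=2) -> (row=0, col=1)
  < (left): (row=0, col=1) -> (row=0, col=0)
  < (left): blocked, stay at (row=0, col=0)
  v (down): (row=0, col=0) -> (row=1, col=0)
  ^ (up): (row=1, col=0) -> (row=0, col=0)
  v (down): (row=0, col=0) -> (row=1, col=0)
  < (left): blocked, stay at (row=1, col=0)
  > (right): (row=1, col=0) -> (row=1, col=1)
  > (right): (row=1, col=1) -> (row=1, col=2)
Final: (row=1, col=2)

Answer: Final position: (row=1, col=2)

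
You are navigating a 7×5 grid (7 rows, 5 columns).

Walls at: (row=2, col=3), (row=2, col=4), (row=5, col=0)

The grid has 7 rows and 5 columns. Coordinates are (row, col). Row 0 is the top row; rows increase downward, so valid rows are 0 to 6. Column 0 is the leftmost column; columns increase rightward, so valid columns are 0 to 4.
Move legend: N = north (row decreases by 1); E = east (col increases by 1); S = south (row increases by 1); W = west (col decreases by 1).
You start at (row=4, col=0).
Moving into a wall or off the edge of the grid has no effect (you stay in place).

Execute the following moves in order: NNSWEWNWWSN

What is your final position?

Start: (row=4, col=0)
  N (north): (row=4, col=0) -> (row=3, col=0)
  N (north): (row=3, col=0) -> (row=2, col=0)
  S (south): (row=2, col=0) -> (row=3, col=0)
  W (west): blocked, stay at (row=3, col=0)
  E (east): (row=3, col=0) -> (row=3, col=1)
  W (west): (row=3, col=1) -> (row=3, col=0)
  N (north): (row=3, col=0) -> (row=2, col=0)
  W (west): blocked, stay at (row=2, col=0)
  W (west): blocked, stay at (row=2, col=0)
  S (south): (row=2, col=0) -> (row=3, col=0)
  N (north): (row=3, col=0) -> (row=2, col=0)
Final: (row=2, col=0)

Answer: Final position: (row=2, col=0)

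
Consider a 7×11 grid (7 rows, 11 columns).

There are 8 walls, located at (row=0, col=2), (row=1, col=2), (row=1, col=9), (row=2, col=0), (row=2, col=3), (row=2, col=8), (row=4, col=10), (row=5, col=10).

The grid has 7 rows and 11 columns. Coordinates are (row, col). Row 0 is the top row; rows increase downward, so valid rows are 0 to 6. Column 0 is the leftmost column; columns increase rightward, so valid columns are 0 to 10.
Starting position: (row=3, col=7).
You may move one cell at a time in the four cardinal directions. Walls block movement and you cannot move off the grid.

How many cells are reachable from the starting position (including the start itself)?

Answer: Reachable cells: 69

Derivation:
BFS flood-fill from (row=3, col=7):
  Distance 0: (row=3, col=7)
  Distance 1: (row=2, col=7), (row=3, col=6), (row=3, col=8), (row=4, col=7)
  Distance 2: (row=1, col=7), (row=2, col=6), (row=3, col=5), (row=3, col=9), (row=4, col=6), (row=4, col=8), (row=5, col=7)
  Distance 3: (row=0, col=7), (row=1, col=6), (row=1, col=8), (row=2, col=5), (row=2, col=9), (row=3, col=4), (row=3, col=10), (row=4, col=5), (row=4, col=9), (row=5, col=6), (row=5, col=8), (row=6, col=7)
  Distance 4: (row=0, col=6), (row=0, col=8), (row=1, col=5), (row=2, col=4), (row=2, col=10), (row=3, col=3), (row=4, col=4), (row=5, col=5), (row=5, col=9), (row=6, col=6), (row=6, col=8)
  Distance 5: (row=0, col=5), (row=0, col=9), (row=1, col=4), (row=1, col=10), (row=3, col=2), (row=4, col=3), (row=5, col=4), (row=6, col=5), (row=6, col=9)
  Distance 6: (row=0, col=4), (row=0, col=10), (row=1, col=3), (row=2, col=2), (row=3, col=1), (row=4, col=2), (row=5, col=3), (row=6, col=4), (row=6, col=10)
  Distance 7: (row=0, col=3), (row=2, col=1), (row=3, col=0), (row=4, col=1), (row=5, col=2), (row=6, col=3)
  Distance 8: (row=1, col=1), (row=4, col=0), (row=5, col=1), (row=6, col=2)
  Distance 9: (row=0, col=1), (row=1, col=0), (row=5, col=0), (row=6, col=1)
  Distance 10: (row=0, col=0), (row=6, col=0)
Total reachable: 69 (grid has 69 open cells total)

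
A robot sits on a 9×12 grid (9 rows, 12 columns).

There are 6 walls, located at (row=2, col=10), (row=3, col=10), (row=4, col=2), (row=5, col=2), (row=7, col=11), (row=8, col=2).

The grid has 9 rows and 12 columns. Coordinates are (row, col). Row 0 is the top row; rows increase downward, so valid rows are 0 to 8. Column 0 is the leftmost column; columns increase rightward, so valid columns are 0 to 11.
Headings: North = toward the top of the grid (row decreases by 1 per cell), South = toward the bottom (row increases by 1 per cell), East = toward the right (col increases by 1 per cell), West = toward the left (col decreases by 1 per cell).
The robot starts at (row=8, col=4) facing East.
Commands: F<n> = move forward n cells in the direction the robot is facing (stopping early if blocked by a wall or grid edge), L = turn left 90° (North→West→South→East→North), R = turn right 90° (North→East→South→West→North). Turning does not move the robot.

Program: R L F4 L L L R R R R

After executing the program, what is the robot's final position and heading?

Answer: Final position: (row=8, col=8), facing South

Derivation:
Start: (row=8, col=4), facing East
  R: turn right, now facing South
  L: turn left, now facing East
  F4: move forward 4, now at (row=8, col=8)
  L: turn left, now facing North
  L: turn left, now facing West
  L: turn left, now facing South
  R: turn right, now facing West
  R: turn right, now facing North
  R: turn right, now facing East
  R: turn right, now facing South
Final: (row=8, col=8), facing South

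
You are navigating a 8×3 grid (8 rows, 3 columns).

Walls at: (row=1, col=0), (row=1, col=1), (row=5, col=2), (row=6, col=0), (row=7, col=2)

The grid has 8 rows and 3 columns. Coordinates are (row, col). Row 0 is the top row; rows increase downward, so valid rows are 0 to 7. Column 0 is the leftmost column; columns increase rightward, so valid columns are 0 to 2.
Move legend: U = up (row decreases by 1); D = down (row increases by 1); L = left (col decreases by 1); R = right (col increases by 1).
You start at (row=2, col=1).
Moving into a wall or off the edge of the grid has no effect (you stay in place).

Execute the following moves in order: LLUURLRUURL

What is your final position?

Answer: Final position: (row=2, col=1)

Derivation:
Start: (row=2, col=1)
  L (left): (row=2, col=1) -> (row=2, col=0)
  L (left): blocked, stay at (row=2, col=0)
  U (up): blocked, stay at (row=2, col=0)
  U (up): blocked, stay at (row=2, col=0)
  R (right): (row=2, col=0) -> (row=2, col=1)
  L (left): (row=2, col=1) -> (row=2, col=0)
  R (right): (row=2, col=0) -> (row=2, col=1)
  U (up): blocked, stay at (row=2, col=1)
  U (up): blocked, stay at (row=2, col=1)
  R (right): (row=2, col=1) -> (row=2, col=2)
  L (left): (row=2, col=2) -> (row=2, col=1)
Final: (row=2, col=1)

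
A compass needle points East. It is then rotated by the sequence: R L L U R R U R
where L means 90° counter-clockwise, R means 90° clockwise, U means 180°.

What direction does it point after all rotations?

Answer: Final heading: West

Derivation:
Start: East
  R (right (90° clockwise)) -> South
  L (left (90° counter-clockwise)) -> East
  L (left (90° counter-clockwise)) -> North
  U (U-turn (180°)) -> South
  R (right (90° clockwise)) -> West
  R (right (90° clockwise)) -> North
  U (U-turn (180°)) -> South
  R (right (90° clockwise)) -> West
Final: West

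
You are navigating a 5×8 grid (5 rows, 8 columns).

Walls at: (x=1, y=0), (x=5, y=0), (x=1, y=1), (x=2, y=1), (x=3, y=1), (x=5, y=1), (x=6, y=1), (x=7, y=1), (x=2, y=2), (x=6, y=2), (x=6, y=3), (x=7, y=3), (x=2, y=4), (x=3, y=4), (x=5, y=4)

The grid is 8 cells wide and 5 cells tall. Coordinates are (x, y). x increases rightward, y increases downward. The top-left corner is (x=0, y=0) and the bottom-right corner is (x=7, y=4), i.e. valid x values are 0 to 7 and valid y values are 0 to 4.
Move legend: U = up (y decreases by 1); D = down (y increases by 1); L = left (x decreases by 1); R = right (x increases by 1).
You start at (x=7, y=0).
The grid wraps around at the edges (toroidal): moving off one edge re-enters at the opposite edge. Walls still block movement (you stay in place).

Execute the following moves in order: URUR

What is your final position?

Answer: Final position: (x=1, y=3)

Derivation:
Start: (x=7, y=0)
  U (up): (x=7, y=0) -> (x=7, y=4)
  R (right): (x=7, y=4) -> (x=0, y=4)
  U (up): (x=0, y=4) -> (x=0, y=3)
  R (right): (x=0, y=3) -> (x=1, y=3)
Final: (x=1, y=3)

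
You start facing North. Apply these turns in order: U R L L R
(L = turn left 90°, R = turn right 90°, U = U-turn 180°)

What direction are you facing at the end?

Answer: Final heading: South

Derivation:
Start: North
  U (U-turn (180°)) -> South
  R (right (90° clockwise)) -> West
  L (left (90° counter-clockwise)) -> South
  L (left (90° counter-clockwise)) -> East
  R (right (90° clockwise)) -> South
Final: South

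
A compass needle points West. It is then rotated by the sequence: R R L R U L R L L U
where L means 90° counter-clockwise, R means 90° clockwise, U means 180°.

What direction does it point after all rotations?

Start: West
  R (right (90° clockwise)) -> North
  R (right (90° clockwise)) -> East
  L (left (90° counter-clockwise)) -> North
  R (right (90° clockwise)) -> East
  U (U-turn (180°)) -> West
  L (left (90° counter-clockwise)) -> South
  R (right (90° clockwise)) -> West
  L (left (90° counter-clockwise)) -> South
  L (left (90° counter-clockwise)) -> East
  U (U-turn (180°)) -> West
Final: West

Answer: Final heading: West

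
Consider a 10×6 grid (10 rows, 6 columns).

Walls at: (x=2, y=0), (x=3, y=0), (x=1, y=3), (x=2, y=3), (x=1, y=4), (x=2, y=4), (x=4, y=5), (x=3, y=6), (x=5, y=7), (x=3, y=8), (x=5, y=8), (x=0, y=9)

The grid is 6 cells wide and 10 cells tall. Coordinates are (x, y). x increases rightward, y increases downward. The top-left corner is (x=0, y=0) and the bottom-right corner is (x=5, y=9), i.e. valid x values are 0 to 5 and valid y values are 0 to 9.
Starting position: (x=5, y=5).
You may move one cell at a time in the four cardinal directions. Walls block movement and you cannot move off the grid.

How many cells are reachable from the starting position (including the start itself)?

Answer: Reachable cells: 48

Derivation:
BFS flood-fill from (x=5, y=5):
  Distance 0: (x=5, y=5)
  Distance 1: (x=5, y=4), (x=5, y=6)
  Distance 2: (x=5, y=3), (x=4, y=4), (x=4, y=6)
  Distance 3: (x=5, y=2), (x=4, y=3), (x=3, y=4), (x=4, y=7)
  Distance 4: (x=5, y=1), (x=4, y=2), (x=3, y=3), (x=3, y=5), (x=3, y=7), (x=4, y=8)
  Distance 5: (x=5, y=0), (x=4, y=1), (x=3, y=2), (x=2, y=5), (x=2, y=7), (x=4, y=9)
  Distance 6: (x=4, y=0), (x=3, y=1), (x=2, y=2), (x=1, y=5), (x=2, y=6), (x=1, y=7), (x=2, y=8), (x=3, y=9), (x=5, y=9)
  Distance 7: (x=2, y=1), (x=1, y=2), (x=0, y=5), (x=1, y=6), (x=0, y=7), (x=1, y=8), (x=2, y=9)
  Distance 8: (x=1, y=1), (x=0, y=2), (x=0, y=4), (x=0, y=6), (x=0, y=8), (x=1, y=9)
  Distance 9: (x=1, y=0), (x=0, y=1), (x=0, y=3)
  Distance 10: (x=0, y=0)
Total reachable: 48 (grid has 48 open cells total)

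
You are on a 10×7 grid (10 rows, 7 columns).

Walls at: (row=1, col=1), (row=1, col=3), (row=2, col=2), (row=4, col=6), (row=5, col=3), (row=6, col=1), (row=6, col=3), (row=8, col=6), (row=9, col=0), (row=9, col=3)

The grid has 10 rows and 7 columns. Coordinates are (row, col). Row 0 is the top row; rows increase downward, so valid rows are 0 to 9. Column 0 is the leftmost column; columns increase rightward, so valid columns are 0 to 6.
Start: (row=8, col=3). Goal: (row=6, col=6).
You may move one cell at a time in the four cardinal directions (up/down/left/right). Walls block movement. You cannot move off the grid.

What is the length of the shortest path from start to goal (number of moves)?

Answer: Shortest path length: 5

Derivation:
BFS from (row=8, col=3) until reaching (row=6, col=6):
  Distance 0: (row=8, col=3)
  Distance 1: (row=7, col=3), (row=8, col=2), (row=8, col=4)
  Distance 2: (row=7, col=2), (row=7, col=4), (row=8, col=1), (row=8, col=5), (row=9, col=2), (row=9, col=4)
  Distance 3: (row=6, col=2), (row=6, col=4), (row=7, col=1), (row=7, col=5), (row=8, col=0), (row=9, col=1), (row=9, col=5)
  Distance 4: (row=5, col=2), (row=5, col=4), (row=6, col=5), (row=7, col=0), (row=7, col=6), (row=9, col=6)
  Distance 5: (row=4, col=2), (row=4, col=4), (row=5, col=1), (row=5, col=5), (row=6, col=0), (row=6, col=6)  <- goal reached here
One shortest path (5 moves): (row=8, col=3) -> (row=8, col=4) -> (row=8, col=5) -> (row=7, col=5) -> (row=7, col=6) -> (row=6, col=6)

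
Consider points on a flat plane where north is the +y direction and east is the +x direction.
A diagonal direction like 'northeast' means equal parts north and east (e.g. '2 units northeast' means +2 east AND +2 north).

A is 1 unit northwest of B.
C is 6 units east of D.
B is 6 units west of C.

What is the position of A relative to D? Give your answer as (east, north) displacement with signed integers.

Place D at the origin (east=0, north=0).
  C is 6 units east of D: delta (east=+6, north=+0); C at (east=6, north=0).
  B is 6 units west of C: delta (east=-6, north=+0); B at (east=0, north=0).
  A is 1 unit northwest of B: delta (east=-1, north=+1); A at (east=-1, north=1).
Therefore A relative to D: (east=-1, north=1).

Answer: A is at (east=-1, north=1) relative to D.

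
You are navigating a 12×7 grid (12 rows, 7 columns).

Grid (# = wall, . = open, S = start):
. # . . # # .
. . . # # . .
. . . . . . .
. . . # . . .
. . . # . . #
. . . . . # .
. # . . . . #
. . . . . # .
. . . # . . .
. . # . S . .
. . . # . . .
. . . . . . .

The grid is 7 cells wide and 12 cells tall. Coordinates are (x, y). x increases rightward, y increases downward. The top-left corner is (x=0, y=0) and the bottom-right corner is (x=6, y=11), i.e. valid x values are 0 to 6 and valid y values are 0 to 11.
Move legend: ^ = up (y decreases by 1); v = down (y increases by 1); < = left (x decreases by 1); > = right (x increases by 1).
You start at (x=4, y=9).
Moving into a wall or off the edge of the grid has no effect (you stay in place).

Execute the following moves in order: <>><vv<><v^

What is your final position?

Answer: Final position: (x=3, y=11)

Derivation:
Start: (x=4, y=9)
  < (left): (x=4, y=9) -> (x=3, y=9)
  > (right): (x=3, y=9) -> (x=4, y=9)
  > (right): (x=4, y=9) -> (x=5, y=9)
  < (left): (x=5, y=9) -> (x=4, y=9)
  v (down): (x=4, y=9) -> (x=4, y=10)
  v (down): (x=4, y=10) -> (x=4, y=11)
  < (left): (x=4, y=11) -> (x=3, y=11)
  > (right): (x=3, y=11) -> (x=4, y=11)
  < (left): (x=4, y=11) -> (x=3, y=11)
  v (down): blocked, stay at (x=3, y=11)
  ^ (up): blocked, stay at (x=3, y=11)
Final: (x=3, y=11)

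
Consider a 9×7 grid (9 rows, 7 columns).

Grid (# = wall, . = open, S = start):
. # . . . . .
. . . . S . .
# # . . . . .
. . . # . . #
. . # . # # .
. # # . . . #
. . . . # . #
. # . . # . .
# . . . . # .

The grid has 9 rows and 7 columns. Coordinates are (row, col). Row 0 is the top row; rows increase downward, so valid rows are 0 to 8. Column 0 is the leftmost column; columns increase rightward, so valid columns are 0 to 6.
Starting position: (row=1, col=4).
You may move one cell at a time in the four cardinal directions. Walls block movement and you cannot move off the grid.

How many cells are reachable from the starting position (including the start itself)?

Answer: Reachable cells: 45

Derivation:
BFS flood-fill from (row=1, col=4):
  Distance 0: (row=1, col=4)
  Distance 1: (row=0, col=4), (row=1, col=3), (row=1, col=5), (row=2, col=4)
  Distance 2: (row=0, col=3), (row=0, col=5), (row=1, col=2), (row=1, col=6), (row=2, col=3), (row=2, col=5), (row=3, col=4)
  Distance 3: (row=0, col=2), (row=0, col=6), (row=1, col=1), (row=2, col=2), (row=2, col=6), (row=3, col=5)
  Distance 4: (row=1, col=0), (row=3, col=2)
  Distance 5: (row=0, col=0), (row=3, col=1)
  Distance 6: (row=3, col=0), (row=4, col=1)
  Distance 7: (row=4, col=0)
  Distance 8: (row=5, col=0)
  Distance 9: (row=6, col=0)
  Distance 10: (row=6, col=1), (row=7, col=0)
  Distance 11: (row=6, col=2)
  Distance 12: (row=6, col=3), (row=7, col=2)
  Distance 13: (row=5, col=3), (row=7, col=3), (row=8, col=2)
  Distance 14: (row=4, col=3), (row=5, col=4), (row=8, col=1), (row=8, col=3)
  Distance 15: (row=5, col=5), (row=8, col=4)
  Distance 16: (row=6, col=5)
  Distance 17: (row=7, col=5)
  Distance 18: (row=7, col=6)
  Distance 19: (row=8, col=6)
Total reachable: 45 (grid has 46 open cells total)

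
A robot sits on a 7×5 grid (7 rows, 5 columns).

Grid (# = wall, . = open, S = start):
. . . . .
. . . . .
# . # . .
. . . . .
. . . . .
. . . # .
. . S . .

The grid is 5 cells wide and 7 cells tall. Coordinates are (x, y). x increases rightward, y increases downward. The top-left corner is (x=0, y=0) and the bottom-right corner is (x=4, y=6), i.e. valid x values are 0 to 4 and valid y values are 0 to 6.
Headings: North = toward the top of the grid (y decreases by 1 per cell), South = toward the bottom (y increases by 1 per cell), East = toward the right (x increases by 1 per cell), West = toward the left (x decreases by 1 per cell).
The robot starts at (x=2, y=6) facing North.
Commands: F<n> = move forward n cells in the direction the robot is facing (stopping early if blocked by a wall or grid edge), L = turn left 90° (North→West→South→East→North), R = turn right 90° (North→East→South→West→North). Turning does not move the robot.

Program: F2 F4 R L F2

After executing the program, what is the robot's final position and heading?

Answer: Final position: (x=2, y=3), facing North

Derivation:
Start: (x=2, y=6), facing North
  F2: move forward 2, now at (x=2, y=4)
  F4: move forward 1/4 (blocked), now at (x=2, y=3)
  R: turn right, now facing East
  L: turn left, now facing North
  F2: move forward 0/2 (blocked), now at (x=2, y=3)
Final: (x=2, y=3), facing North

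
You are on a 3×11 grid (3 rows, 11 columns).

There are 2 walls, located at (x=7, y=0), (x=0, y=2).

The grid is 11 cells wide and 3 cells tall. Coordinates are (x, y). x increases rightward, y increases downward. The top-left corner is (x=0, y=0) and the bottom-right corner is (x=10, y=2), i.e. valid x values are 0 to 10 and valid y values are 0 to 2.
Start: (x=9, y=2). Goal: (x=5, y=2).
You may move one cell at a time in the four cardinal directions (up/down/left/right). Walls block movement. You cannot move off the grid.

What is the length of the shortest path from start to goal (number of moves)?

BFS from (x=9, y=2) until reaching (x=5, y=2):
  Distance 0: (x=9, y=2)
  Distance 1: (x=9, y=1), (x=8, y=2), (x=10, y=2)
  Distance 2: (x=9, y=0), (x=8, y=1), (x=10, y=1), (x=7, y=2)
  Distance 3: (x=8, y=0), (x=10, y=0), (x=7, y=1), (x=6, y=2)
  Distance 4: (x=6, y=1), (x=5, y=2)  <- goal reached here
One shortest path (4 moves): (x=9, y=2) -> (x=8, y=2) -> (x=7, y=2) -> (x=6, y=2) -> (x=5, y=2)

Answer: Shortest path length: 4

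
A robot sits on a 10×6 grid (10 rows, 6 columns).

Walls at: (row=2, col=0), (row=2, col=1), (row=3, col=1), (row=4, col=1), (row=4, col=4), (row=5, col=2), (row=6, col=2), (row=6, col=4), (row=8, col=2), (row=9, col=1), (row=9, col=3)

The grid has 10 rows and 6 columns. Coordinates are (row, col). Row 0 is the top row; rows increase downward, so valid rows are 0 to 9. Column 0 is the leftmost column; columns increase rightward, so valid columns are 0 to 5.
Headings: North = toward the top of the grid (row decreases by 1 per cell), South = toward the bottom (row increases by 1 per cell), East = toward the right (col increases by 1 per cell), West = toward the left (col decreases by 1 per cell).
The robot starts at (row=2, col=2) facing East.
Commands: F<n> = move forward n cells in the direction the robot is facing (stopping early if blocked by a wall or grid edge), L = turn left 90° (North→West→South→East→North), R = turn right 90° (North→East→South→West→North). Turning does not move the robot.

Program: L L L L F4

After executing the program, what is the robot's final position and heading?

Answer: Final position: (row=2, col=5), facing East

Derivation:
Start: (row=2, col=2), facing East
  L: turn left, now facing North
  L: turn left, now facing West
  L: turn left, now facing South
  L: turn left, now facing East
  F4: move forward 3/4 (blocked), now at (row=2, col=5)
Final: (row=2, col=5), facing East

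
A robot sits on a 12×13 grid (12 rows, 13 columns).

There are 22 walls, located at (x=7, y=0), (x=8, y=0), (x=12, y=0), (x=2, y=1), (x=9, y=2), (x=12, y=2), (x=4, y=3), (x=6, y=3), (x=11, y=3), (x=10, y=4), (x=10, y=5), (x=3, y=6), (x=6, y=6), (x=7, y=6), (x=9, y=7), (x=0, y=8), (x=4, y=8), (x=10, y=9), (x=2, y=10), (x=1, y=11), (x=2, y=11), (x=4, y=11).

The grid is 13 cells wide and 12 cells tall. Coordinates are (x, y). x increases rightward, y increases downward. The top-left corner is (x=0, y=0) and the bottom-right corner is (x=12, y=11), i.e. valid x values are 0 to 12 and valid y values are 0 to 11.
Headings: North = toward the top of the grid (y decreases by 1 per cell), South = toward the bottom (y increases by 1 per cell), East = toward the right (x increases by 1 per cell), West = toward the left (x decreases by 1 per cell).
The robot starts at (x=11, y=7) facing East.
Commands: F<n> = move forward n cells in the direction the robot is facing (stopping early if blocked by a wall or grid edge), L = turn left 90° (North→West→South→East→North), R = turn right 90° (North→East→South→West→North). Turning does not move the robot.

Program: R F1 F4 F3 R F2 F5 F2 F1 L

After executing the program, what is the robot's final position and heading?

Answer: Final position: (x=5, y=11), facing South

Derivation:
Start: (x=11, y=7), facing East
  R: turn right, now facing South
  F1: move forward 1, now at (x=11, y=8)
  F4: move forward 3/4 (blocked), now at (x=11, y=11)
  F3: move forward 0/3 (blocked), now at (x=11, y=11)
  R: turn right, now facing West
  F2: move forward 2, now at (x=9, y=11)
  F5: move forward 4/5 (blocked), now at (x=5, y=11)
  F2: move forward 0/2 (blocked), now at (x=5, y=11)
  F1: move forward 0/1 (blocked), now at (x=5, y=11)
  L: turn left, now facing South
Final: (x=5, y=11), facing South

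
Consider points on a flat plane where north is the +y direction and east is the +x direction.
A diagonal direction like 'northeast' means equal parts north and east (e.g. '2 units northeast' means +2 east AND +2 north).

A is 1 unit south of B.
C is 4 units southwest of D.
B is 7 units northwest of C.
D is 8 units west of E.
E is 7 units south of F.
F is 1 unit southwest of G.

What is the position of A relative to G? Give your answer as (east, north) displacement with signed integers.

Answer: A is at (east=-20, north=-6) relative to G.

Derivation:
Place G at the origin (east=0, north=0).
  F is 1 unit southwest of G: delta (east=-1, north=-1); F at (east=-1, north=-1).
  E is 7 units south of F: delta (east=+0, north=-7); E at (east=-1, north=-8).
  D is 8 units west of E: delta (east=-8, north=+0); D at (east=-9, north=-8).
  C is 4 units southwest of D: delta (east=-4, north=-4); C at (east=-13, north=-12).
  B is 7 units northwest of C: delta (east=-7, north=+7); B at (east=-20, north=-5).
  A is 1 unit south of B: delta (east=+0, north=-1); A at (east=-20, north=-6).
Therefore A relative to G: (east=-20, north=-6).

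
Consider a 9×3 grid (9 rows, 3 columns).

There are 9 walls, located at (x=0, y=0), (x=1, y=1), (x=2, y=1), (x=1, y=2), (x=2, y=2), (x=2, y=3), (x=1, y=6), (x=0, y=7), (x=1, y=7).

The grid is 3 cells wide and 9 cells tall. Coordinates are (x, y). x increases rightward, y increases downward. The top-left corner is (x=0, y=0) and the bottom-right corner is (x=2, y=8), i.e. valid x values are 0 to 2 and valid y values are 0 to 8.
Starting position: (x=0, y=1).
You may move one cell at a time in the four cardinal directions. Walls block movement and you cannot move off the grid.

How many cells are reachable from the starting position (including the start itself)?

BFS flood-fill from (x=0, y=1):
  Distance 0: (x=0, y=1)
  Distance 1: (x=0, y=2)
  Distance 2: (x=0, y=3)
  Distance 3: (x=1, y=3), (x=0, y=4)
  Distance 4: (x=1, y=4), (x=0, y=5)
  Distance 5: (x=2, y=4), (x=1, y=5), (x=0, y=6)
  Distance 6: (x=2, y=5)
  Distance 7: (x=2, y=6)
  Distance 8: (x=2, y=7)
  Distance 9: (x=2, y=8)
  Distance 10: (x=1, y=8)
  Distance 11: (x=0, y=8)
Total reachable: 16 (grid has 18 open cells total)

Answer: Reachable cells: 16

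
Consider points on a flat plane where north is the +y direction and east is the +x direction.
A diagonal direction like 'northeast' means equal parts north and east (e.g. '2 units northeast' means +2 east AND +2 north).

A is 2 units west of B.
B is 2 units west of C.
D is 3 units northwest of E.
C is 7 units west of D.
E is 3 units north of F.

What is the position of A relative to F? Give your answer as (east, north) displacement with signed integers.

Place F at the origin (east=0, north=0).
  E is 3 units north of F: delta (east=+0, north=+3); E at (east=0, north=3).
  D is 3 units northwest of E: delta (east=-3, north=+3); D at (east=-3, north=6).
  C is 7 units west of D: delta (east=-7, north=+0); C at (east=-10, north=6).
  B is 2 units west of C: delta (east=-2, north=+0); B at (east=-12, north=6).
  A is 2 units west of B: delta (east=-2, north=+0); A at (east=-14, north=6).
Therefore A relative to F: (east=-14, north=6).

Answer: A is at (east=-14, north=6) relative to F.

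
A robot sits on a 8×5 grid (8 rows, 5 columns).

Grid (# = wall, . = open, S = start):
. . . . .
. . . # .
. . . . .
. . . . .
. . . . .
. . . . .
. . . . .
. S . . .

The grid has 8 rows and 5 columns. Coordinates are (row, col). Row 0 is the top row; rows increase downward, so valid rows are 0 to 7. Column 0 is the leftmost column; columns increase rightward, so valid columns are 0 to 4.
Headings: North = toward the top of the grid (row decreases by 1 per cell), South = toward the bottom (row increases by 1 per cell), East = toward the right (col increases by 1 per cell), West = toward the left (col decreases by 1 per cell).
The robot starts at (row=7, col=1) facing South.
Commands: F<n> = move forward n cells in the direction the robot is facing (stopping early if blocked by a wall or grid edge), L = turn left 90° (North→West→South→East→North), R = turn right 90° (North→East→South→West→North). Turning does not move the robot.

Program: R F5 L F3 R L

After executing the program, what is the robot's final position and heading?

Answer: Final position: (row=7, col=0), facing South

Derivation:
Start: (row=7, col=1), facing South
  R: turn right, now facing West
  F5: move forward 1/5 (blocked), now at (row=7, col=0)
  L: turn left, now facing South
  F3: move forward 0/3 (blocked), now at (row=7, col=0)
  R: turn right, now facing West
  L: turn left, now facing South
Final: (row=7, col=0), facing South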